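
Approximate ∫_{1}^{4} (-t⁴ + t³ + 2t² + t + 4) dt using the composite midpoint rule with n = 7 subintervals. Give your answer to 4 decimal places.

h = (4 − 1)/7 = 0.428571.
Midpoints m₁,…,m₇ = 1.214286, 1.642857, 2.071429, 2.5, 2.928571, 3.357143, 3.785714.
f(m₁)=7.779597, f(m₂)=8.190363, f(m₃)=5.130076, f(m₄)=-4.4375, f(m₅)=-24.358262, f(m₆)=-59.287771, f(m₇)=-114.691248.
h·[f(m₁) + f(m₂) + f(m₃) + f(m₄) + f(m₅) + f(m₆) + f(m₇)] = 0.428571·(-181.674745) = -77.8606.

-77.8606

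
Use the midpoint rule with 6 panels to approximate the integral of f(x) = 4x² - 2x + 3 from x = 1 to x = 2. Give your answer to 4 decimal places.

9.3241

h = (2 − 1)/6 = 0.166667.
Midpoints m₁,…,m₆ = 1.083333, 1.25, 1.416667, 1.583333, 1.75, 1.916667.
f(m₁)=5.527778, f(m₂)=6.75, f(m₃)=8.194444, f(m₄)=9.861111, f(m₅)=11.75, f(m₆)=13.861111.
h·[f(m₁) + f(m₂) + f(m₃) + f(m₄) + f(m₅) + f(m₆)] = 0.166667·(55.944444) = 9.3241.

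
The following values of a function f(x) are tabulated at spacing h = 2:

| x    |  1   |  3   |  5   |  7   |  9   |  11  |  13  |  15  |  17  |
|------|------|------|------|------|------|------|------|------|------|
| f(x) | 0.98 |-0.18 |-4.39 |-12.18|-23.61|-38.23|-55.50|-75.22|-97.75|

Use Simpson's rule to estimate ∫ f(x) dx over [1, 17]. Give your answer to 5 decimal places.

h = 2, n = 8.
(h/3)·[y₀ + 4y₁ + 2y₂ + 4y₃ + 2y₄ + 4y₅ + 2y₆ + 4y₇ + y₈] = 0.666667·(-767.01) = -511.34000.

-511.34000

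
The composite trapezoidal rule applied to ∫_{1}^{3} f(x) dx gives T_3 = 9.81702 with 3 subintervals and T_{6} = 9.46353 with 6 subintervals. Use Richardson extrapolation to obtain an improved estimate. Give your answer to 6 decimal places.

9.345700

R = (4·T_{6} − T_3) / 3 = (4·9.46353 − 9.81702)/3 = (28.03710)/3 = 9.345700.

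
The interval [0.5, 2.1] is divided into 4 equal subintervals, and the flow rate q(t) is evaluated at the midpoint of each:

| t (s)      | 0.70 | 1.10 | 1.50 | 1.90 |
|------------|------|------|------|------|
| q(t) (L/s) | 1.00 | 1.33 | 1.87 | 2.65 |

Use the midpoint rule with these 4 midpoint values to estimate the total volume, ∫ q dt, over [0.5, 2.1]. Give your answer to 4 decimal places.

h = 0.4, n = 4.
h·[y(m₁) + y(m₂) + y(m₃) + y(m₄)] = 0.4·(6.85) = 2.7400.

2.7400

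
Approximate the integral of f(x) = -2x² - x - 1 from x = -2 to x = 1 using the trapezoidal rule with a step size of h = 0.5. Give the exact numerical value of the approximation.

-7.75

h = (1 − (-2))/6 = 0.5.
Nodes x₀,…,x₆ = -2, -1.5, -1, -0.5, 0, 0.5, 1.
f(x) = -2x² - x - 1: f₀=-7, f₁=-4, f₂=-2, f₃=-1, f₄=-1, f₅=-2, f₆=-4.
(h/2)·[f₀ + 2f₁ + 2f₂ + 2f₃ + 2f₄ + 2f₅ + f₆] = 0.25·(-31) = -7.75.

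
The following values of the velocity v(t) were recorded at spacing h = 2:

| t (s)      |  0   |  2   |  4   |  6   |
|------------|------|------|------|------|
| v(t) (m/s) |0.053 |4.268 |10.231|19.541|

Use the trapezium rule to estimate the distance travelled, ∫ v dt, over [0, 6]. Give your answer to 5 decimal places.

h = 2, n = 3.
(h/2)·[y₀ + 2y₁ + 2y₂ + y₃] = 1·(48.592) = 48.59200.

48.59200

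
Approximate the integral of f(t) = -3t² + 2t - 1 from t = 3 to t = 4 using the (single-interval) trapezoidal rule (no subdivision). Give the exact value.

-31.5

T = (b−a)/2 · [f(3) + f(4)] = 0.5·[(-22) + (-41)] = -31.5.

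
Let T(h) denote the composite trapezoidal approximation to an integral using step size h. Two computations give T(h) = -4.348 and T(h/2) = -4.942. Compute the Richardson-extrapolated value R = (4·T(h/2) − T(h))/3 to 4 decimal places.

-5.1400

R = (4·T(h/2) − T(h)) / 3 = (4·(-4.942) − (-4.348))/3 = (-15.420)/3 = -5.1400.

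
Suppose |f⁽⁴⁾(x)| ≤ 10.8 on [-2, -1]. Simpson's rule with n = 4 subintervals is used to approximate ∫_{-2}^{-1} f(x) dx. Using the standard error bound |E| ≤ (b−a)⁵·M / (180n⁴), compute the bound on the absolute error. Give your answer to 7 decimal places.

|E| ≤ (1)⁵·10.8 / (180·4⁴) = 10.8/46080 = 0.0002344.

0.0002344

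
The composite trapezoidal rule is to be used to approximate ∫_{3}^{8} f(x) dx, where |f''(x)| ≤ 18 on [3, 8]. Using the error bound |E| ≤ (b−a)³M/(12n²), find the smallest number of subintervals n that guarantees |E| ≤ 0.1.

44

Need 2250/(12n²) ≤ 0.1.
n² ≥ 2250/(12·0.1) = 1875 ⇒ n ≥ 43.3013, so the smallest n is 44.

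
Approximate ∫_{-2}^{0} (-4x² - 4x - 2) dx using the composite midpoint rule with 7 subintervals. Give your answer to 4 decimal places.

h = (0 − (-2))/7 = 0.285714.
Midpoints m₁,…,m₇ = -1.857143, -1.571429, -1.285714, -1, -0.714286, -0.428571, -0.142857.
f(m₁)=-8.367347, f(m₂)=-5.591837, f(m₃)=-3.469388, f(m₄)=-2, f(m₅)=-1.183673, f(m₆)=-1.020408, f(m₇)=-1.510204.
h·[f(m₁) + f(m₂) + f(m₃) + f(m₄) + f(m₅) + f(m₆) + f(m₇)] = 0.285714·(-23.142857) = -6.6122.

-6.6122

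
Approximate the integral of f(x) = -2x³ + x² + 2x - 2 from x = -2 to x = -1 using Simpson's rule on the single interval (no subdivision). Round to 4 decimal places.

S = (b−a)/6 · [f(-2) + 4f(-1.5) + f(-1)] = 0.166667·[14 + 4·4 + (-1)] = 4.8333.

4.8333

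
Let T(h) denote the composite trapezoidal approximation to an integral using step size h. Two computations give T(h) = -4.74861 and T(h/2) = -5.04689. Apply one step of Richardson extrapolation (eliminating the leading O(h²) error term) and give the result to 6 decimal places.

-5.146317

R = (4·T(h/2) − T(h)) / 3 = (4·(-5.04689) − (-4.74861))/3 = (-15.43895)/3 = -5.146317.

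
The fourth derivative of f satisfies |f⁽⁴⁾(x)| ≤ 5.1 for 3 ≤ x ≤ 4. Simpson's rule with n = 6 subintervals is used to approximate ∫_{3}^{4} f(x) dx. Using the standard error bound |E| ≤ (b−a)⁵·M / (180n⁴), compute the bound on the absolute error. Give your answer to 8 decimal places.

0.00002186

|E| ≤ (1)⁵·5.1 / (180·6⁴) = 5.1/233280 = 0.00002186.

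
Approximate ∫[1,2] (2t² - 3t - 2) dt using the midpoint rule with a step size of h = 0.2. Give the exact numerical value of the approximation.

h = (2 − 1)/5 = 0.2.
Midpoints m₁,…,m₅ = 1.1, 1.3, 1.5, 1.7, 1.9.
f(m₁)=-2.88, f(m₂)=-2.52, f(m₃)=-2, f(m₄)=-1.32, f(m₅)=-0.48.
h·[f(m₁) + f(m₂) + f(m₃) + f(m₄) + f(m₅)] = 0.2·(-9.2) = -1.84.

-1.84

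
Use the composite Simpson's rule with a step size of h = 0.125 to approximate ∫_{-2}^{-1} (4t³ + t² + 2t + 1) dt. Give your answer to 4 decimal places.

-14.6667

h = (-1 − (-2))/8 = 0.125.
Nodes t₀,…,t₈ = -2, -1.875, -1.75, -1.625, -1.5, -1.375, -1.25, -1.125, -1.
f(t) = 4t³ + t² + 2t + 1: f₀=-31, f₁=-25.6015625, f₂=-20.875, f₃=-16.7734375, f₄=-13.25, f₅=-10.2578125, f₆=-7.75, f₇=-5.6796875, f₈=-4.
(h/3)·[f₀ + 4f₁ + 2f₂ + 4f₃ + 2f₄ + 4f₅ + 2f₆ + 4f₇ + f₈] = 0.041667·(-352) = -14.6667.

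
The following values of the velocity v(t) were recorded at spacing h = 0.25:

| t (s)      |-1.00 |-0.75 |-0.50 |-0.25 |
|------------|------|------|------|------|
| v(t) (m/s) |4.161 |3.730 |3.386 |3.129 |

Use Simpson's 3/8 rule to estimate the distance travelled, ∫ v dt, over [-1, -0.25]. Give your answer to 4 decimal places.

h = 0.25, n = 3.
(3h/8)·[y₀ + 3y₁ + 3y₂ + y₃] = 0.09375·(28.638) = 2.6848.

2.6848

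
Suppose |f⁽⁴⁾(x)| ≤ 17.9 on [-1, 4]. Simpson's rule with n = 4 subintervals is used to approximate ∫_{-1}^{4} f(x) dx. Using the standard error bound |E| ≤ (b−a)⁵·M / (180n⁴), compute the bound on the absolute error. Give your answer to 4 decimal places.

|E| ≤ (5)⁵·17.9 / (180·4⁴) = 55937.5/46080 = 1.2139.

1.2139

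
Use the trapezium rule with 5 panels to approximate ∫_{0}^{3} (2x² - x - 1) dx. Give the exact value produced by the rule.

h = (3 − 0)/5 = 0.6.
Nodes x₀,…,x₅ = 0, 0.6, 1.2, 1.8, 2.4, 3.
f(x) = 2x² - x - 1: f₀=-1, f₁=-0.88, f₂=0.68, f₃=3.68, f₄=8.12, f₅=14.
(h/2)·[f₀ + 2f₁ + 2f₂ + 2f₃ + 2f₄ + f₅] = 0.3·(36.2) = 10.86.

10.86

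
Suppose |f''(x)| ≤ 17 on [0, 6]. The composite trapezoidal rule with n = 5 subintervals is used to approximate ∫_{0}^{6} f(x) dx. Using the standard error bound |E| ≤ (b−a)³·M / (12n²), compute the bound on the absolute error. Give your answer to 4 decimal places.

|E| ≤ (6)³·17 / (12·5²) = 3672/300 = 12.2400.

12.2400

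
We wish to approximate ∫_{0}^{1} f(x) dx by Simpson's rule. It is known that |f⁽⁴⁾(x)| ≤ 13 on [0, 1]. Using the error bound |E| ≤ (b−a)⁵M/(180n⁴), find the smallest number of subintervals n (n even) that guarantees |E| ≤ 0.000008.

10

Need 13/(180n⁴) ≤ 0.000008.
n⁴ ≥ 13/(180·0.000008) = 9027.78 ⇒ n ≥ 9.7475, so the smallest even n is 10. (n must be even for Simpson's rule.)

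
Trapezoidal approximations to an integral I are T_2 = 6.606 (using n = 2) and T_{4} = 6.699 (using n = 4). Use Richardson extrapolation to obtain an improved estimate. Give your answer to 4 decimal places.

R = (4·T_{4} − T_2) / 3 = (4·6.699 − 6.606)/3 = (20.190)/3 = 6.7300.

6.7300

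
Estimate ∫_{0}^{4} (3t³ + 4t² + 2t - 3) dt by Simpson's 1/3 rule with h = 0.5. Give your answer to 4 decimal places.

281.3333

h = (4 − 0)/8 = 0.5.
Nodes t₀,…,t₈ = 0, 0.5, 1, 1.5, 2, 2.5, 3, 3.5, 4.
f(t) = 3t³ + 4t² + 2t - 3: f₀=-3, f₁=-0.625, f₂=6, f₃=19.125, f₄=41, f₅=73.875, f₆=120, f₇=181.625, f₈=261.
(h/3)·[f₀ + 4f₁ + 2f₂ + 4f₃ + 2f₄ + 4f₅ + 2f₆ + 4f₇ + f₈] = 0.166667·(1688) = 281.3333.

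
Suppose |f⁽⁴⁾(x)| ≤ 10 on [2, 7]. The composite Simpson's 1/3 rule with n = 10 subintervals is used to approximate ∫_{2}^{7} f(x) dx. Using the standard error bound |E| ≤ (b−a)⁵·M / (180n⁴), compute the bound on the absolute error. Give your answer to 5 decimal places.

0.01736

|E| ≤ (5)⁵·10 / (180·10⁴) = 31250/1800000 = 0.01736.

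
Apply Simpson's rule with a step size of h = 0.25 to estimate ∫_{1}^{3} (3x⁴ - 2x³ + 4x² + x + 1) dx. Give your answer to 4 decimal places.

h = (3 − 1)/8 = 0.25.
Nodes x₀,…,x₈ = 1, 1.25, 1.5, 1.75, 2, 2.25, 2.5, 2.75, 3.
f(x) = 3x⁴ - 2x³ + 4x² + x + 1: f₀=7, f₁=11.91796875, f₂=19.9375, f₃=32.41796875, f₄=51, f₅=77.60546875, f₆=114.4375, f₇=163.98046875, f₈=229.
(h/3)·[f₀ + 4f₁ + 2f₂ + 4f₃ + 2f₄ + 4f₅ + 2f₆ + 4f₇ + f₈] = 0.083333·(1750.4375) = 145.8698.

145.8698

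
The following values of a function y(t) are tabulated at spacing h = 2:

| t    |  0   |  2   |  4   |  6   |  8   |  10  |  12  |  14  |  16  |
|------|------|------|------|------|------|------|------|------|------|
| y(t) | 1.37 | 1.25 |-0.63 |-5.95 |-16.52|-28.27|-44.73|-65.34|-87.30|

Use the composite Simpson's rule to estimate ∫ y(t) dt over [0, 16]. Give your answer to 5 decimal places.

h = 2, n = 8.
(h/3)·[y₀ + 4y₁ + 2y₂ + 4y₃ + 2y₄ + 4y₅ + 2y₆ + 4y₇ + y₈] = 0.666667·(-602.93) = -401.95333.

-401.95333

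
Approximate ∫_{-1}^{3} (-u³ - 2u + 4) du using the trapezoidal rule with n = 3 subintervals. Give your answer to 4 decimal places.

h = (3 − (-1))/3 = 1.333333.
Nodes u₀,…,u₃ = -1, 0.333333, 1.666667, 3.
f(u) = -u³ - 2u + 4: f₀=7, f₁=3.296296, f₂=-3.962963, f₃=-29.
(h/2)·[f₀ + 2f₁ + 2f₂ + f₃] = 0.666667·(-23.333333) = -15.5556.

-15.5556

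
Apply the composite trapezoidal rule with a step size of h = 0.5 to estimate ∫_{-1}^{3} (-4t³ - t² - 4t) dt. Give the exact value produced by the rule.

h = (3 − (-1))/8 = 0.5.
Nodes t₀,…,t₈ = -1, -0.5, 0, 0.5, 1, 1.5, 2, 2.5, 3.
f(t) = -4t³ - t² - 4t: f₀=7, f₁=2.25, f₂=0, f₃=-2.75, f₄=-9, f₅=-21.75, f₆=-44, f₇=-78.75, f₈=-129.
(h/2)·[f₀ + 2f₁ + 2f₂ + 2f₃ + 2f₄ + 2f₅ + 2f₆ + 2f₇ + f₈] = 0.25·(-430) = -107.5.

-107.5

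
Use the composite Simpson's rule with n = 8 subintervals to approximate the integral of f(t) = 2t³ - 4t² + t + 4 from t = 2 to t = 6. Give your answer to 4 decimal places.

394.6667

h = (6 − 2)/8 = 0.5.
Nodes t₀,…,t₈ = 2, 2.5, 3, 3.5, 4, 4.5, 5, 5.5, 6.
f(t) = 2t³ - 4t² + t + 4: f₀=6, f₁=12.75, f₂=25, f₃=44.25, f₄=72, f₅=109.75, f₆=159, f₇=221.25, f₈=298.
(h/3)·[f₀ + 4f₁ + 2f₂ + 4f₃ + 2f₄ + 4f₅ + 2f₆ + 4f₇ + f₈] = 0.166667·(2368) = 394.6667.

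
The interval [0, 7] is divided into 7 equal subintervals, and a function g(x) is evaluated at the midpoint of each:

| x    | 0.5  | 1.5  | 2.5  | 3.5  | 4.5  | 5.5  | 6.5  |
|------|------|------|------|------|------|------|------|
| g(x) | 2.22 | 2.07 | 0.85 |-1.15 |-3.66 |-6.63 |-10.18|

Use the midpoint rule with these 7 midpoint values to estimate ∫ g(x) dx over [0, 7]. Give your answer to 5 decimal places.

h = 1, n = 7.
h·[y(m₁) + y(m₂) + y(m₃) + y(m₄) + y(m₅) + y(m₆) + y(m₇)] = 1·(-16.48) = -16.48000.

-16.48000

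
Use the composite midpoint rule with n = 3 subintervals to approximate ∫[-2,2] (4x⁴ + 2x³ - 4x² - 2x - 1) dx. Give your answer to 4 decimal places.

10.7490

h = (2 − (-2))/3 = 1.333333.
Midpoints m₁,…,m₃ = -1.333333, 0, 1.333333.
f(m₁)=2.456790, f(m₂)=-1, f(m₃)=6.604938.
h·[f(m₁) + f(m₂) + f(m₃)] = 1.333333·(8.061728) = 10.7490.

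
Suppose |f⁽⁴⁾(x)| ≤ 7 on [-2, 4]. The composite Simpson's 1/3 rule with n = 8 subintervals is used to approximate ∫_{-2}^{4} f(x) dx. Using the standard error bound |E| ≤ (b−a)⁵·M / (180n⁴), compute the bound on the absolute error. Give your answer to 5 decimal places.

0.07383

|E| ≤ (6)⁵·7 / (180·8⁴) = 54432/737280 = 0.07383.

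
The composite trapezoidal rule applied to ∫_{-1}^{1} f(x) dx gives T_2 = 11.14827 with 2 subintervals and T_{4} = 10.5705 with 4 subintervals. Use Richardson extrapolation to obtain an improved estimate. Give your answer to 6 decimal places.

R = (4·T_{4} − T_2) / 3 = (4·10.5705 − 11.14827)/3 = (31.13373)/3 = 10.377910.

10.377910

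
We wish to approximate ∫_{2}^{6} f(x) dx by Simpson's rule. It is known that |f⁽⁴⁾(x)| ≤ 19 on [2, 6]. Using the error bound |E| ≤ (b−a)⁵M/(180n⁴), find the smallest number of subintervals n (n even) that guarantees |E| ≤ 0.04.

Need 19456/(180n⁴) ≤ 0.04.
n⁴ ≥ 19456/(180·0.04) = 2702.22 ⇒ n ≥ 7.2099, so the smallest even n is 8. (n must be even for Simpson's rule.)

8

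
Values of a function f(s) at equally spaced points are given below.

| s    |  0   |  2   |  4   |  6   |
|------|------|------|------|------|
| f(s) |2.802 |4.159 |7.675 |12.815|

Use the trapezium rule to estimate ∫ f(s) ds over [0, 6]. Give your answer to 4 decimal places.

h = 2, n = 3.
(h/2)·[y₀ + 2y₁ + 2y₂ + y₃] = 1·(39.285) = 39.2850.

39.2850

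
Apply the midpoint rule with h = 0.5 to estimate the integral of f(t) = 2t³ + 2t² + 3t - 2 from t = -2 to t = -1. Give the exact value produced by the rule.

h = (-1 − (-2))/2 = 0.5.
Midpoints m₁,…,m₂ = -1.75, -1.25.
f(m₁)=-11.84375, f(m₂)=-6.53125.
h·[f(m₁) + f(m₂)] = 0.5·(-18.375) = -9.1875.

-9.1875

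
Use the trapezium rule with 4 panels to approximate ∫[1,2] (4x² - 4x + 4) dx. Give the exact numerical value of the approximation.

7.375

h = (2 − 1)/4 = 0.25.
Nodes x₀,…,x₄ = 1, 1.25, 1.5, 1.75, 2.
f(x) = 4x² - 4x + 4: f₀=4, f₁=5.25, f₂=7, f₃=9.25, f₄=12.
(h/2)·[f₀ + 2f₁ + 2f₂ + 2f₃ + f₄] = 0.125·(59) = 7.375.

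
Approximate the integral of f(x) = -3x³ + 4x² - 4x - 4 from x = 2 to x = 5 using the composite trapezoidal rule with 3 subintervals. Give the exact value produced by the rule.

h = (5 − 2)/3 = 1.
Nodes x₀,…,x₃ = 2, 3, 4, 5.
f(x) = -3x³ + 4x² - 4x - 4: f₀=-20, f₁=-61, f₂=-148, f₃=-299.
(h/2)·[f₀ + 2f₁ + 2f₂ + f₃] = 0.5·(-737) = -368.5.

-368.5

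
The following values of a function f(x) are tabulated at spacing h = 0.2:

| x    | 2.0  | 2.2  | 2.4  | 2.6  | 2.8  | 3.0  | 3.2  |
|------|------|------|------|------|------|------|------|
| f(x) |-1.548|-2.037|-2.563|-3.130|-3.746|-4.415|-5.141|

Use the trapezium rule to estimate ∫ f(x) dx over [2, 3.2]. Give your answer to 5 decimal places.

h = 0.2, n = 6.
(h/2)·[y₀ + 2y₁ + 2y₂ + 2y₃ + 2y₄ + 2y₅ + y₆] = 0.1·(-38.471) = -3.84710.

-3.84710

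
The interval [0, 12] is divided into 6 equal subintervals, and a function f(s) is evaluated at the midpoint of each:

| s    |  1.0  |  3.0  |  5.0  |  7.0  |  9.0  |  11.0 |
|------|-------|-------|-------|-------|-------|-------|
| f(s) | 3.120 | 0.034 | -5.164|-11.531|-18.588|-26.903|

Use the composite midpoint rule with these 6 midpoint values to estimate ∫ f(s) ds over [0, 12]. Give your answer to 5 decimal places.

h = 2, n = 6.
h·[y(m₁) + y(m₂) + y(m₃) + y(m₄) + y(m₅) + y(m₆)] = 2·(-59.032) = -118.06400.

-118.06400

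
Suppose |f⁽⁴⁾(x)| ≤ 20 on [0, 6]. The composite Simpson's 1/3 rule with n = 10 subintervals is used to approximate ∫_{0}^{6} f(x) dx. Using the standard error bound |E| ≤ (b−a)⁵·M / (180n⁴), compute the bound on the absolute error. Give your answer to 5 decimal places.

|E| ≤ (6)⁵·20 / (180·10⁴) = 155520/1800000 = 0.08640.

0.08640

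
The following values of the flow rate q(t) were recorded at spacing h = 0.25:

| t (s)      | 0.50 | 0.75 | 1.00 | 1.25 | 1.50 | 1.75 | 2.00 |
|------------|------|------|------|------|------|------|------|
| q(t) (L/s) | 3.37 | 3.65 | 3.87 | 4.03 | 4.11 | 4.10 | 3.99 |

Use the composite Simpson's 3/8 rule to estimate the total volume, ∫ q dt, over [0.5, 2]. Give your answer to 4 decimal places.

5.8697

h = 0.25, n = 6.
(3h/8)·[y₀ + 3y₁ + 3y₂ + 2y₃ + 3y₄ + 3y₅ + y₆] = 0.09375·(62.61) = 5.8697.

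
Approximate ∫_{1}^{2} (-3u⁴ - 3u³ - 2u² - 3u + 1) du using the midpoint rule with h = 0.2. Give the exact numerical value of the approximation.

-37.82514

h = (2 − 1)/5 = 0.2.
Midpoints m₁,…,m₅ = 1.1, 1.3, 1.5, 1.7, 1.9.
f(m₁)=-13.1053, f(m₂)=-21.4393, f(m₃)=-33.3125, f(m₄)=-49.6753, f(m₅)=-71.5933.
h·[f(m₁) + f(m₂) + f(m₃) + f(m₄) + f(m₅)] = 0.2·(-189.1257) = -37.82514.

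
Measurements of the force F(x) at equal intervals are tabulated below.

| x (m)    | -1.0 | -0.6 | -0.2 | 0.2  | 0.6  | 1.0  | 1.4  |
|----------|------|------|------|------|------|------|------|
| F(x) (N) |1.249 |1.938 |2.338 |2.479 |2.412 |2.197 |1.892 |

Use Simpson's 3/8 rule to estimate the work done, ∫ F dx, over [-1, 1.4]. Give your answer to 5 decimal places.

5.21310

h = 0.4, n = 6.
(3h/8)·[y₀ + 3y₁ + 3y₂ + 2y₃ + 3y₄ + 3y₅ + y₆] = 0.15·(34.754) = 5.21310.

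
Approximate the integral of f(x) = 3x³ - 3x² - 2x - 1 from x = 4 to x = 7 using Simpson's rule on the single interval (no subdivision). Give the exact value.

S = (b−a)/6 · [f(4) + 4f(5.5) + f(7)] = 0.5·[135 + 4·396.375 + 867] = 1293.75.

1293.75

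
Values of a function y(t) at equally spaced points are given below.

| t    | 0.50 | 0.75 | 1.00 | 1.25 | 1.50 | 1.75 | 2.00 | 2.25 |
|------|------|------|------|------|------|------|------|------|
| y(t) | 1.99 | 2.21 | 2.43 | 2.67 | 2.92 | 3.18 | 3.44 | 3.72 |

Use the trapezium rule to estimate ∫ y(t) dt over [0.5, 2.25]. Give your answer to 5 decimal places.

4.92625

h = 0.25, n = 7.
(h/2)·[y₀ + 2y₁ + 2y₂ + 2y₃ + 2y₄ + 2y₅ + 2y₆ + y₇] = 0.125·(39.41) = 4.92625.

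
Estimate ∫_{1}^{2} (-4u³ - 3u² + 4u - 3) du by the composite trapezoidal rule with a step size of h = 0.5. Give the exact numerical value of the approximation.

-19.875

h = (2 − 1)/2 = 0.5.
Nodes u₀,…,u₂ = 1, 1.5, 2.
f(u) = -4u³ - 3u² + 4u - 3: f₀=-6, f₁=-17.25, f₂=-39.
(h/2)·[f₀ + 2f₁ + f₂] = 0.25·(-79.5) = -19.875.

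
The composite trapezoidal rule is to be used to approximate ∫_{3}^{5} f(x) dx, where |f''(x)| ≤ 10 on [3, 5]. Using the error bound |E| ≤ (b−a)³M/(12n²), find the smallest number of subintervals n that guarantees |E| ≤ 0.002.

58

Need 80/(12n²) ≤ 0.002.
n² ≥ 80/(12·0.002) = 3333.33 ⇒ n ≥ 57.7350, so the smallest n is 58.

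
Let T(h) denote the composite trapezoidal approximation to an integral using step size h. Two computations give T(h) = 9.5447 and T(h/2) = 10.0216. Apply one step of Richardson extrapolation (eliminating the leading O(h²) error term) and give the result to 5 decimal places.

R = (4·T(h/2) − T(h)) / 3 = (4·10.0216 − 9.5447)/3 = (30.5417)/3 = 10.18057.

10.18057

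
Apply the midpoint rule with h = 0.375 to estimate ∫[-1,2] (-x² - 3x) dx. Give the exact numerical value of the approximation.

h = (2 − (-1))/8 = 0.375.
Midpoints m₁,…,m₈ = -0.8125, -0.4375, -0.0625, 0.3125, 0.6875, 1.0625, 1.4375, 1.8125.
f(m₁)=1.77734375, f(m₂)=1.12109375, f(m₃)=0.18359375, f(m₄)=-1.03515625, f(m₅)=-2.53515625, f(m₆)=-4.31640625, f(m₇)=-6.37890625, f(m₈)=-8.72265625.
h·[f(m₁) + f(m₂) + f(m₃) + f(m₄) + f(m₅) + f(m₆) + f(m₇) + f(m₈)] = 0.375·(-19.90625) = -7.46484375.

-7.46484375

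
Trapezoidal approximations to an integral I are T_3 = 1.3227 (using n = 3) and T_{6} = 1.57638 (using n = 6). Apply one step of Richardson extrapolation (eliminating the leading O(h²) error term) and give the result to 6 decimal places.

1.660940

R = (4·T_{6} − T_3) / 3 = (4·1.57638 − 1.3227)/3 = (4.98282)/3 = 1.660940.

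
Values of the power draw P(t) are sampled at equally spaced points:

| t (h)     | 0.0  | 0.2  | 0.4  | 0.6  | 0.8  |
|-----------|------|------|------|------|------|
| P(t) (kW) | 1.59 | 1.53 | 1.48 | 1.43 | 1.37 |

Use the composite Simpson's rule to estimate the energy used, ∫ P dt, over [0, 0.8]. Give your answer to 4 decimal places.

1.1840

h = 0.2, n = 4.
(h/3)·[y₀ + 4y₁ + 2y₂ + 4y₃ + y₄] = 0.066667·(17.76) = 1.1840.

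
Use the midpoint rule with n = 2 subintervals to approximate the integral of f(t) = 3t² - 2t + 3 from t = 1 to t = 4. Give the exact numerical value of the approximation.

h = (4 − 1)/2 = 1.5.
Midpoints m₁,…,m₂ = 1.75, 3.25.
f(m₁)=8.6875, f(m₂)=28.1875.
h·[f(m₁) + f(m₂)] = 1.5·(36.875) = 55.3125.

55.3125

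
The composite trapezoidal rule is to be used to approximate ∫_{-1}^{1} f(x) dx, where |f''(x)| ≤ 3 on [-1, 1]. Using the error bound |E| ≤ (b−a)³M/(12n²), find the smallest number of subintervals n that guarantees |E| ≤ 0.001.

Need 24/(12n²) ≤ 0.001.
n² ≥ 24/(12·0.001) = 2000 ⇒ n ≥ 44.7214, so the smallest n is 45.

45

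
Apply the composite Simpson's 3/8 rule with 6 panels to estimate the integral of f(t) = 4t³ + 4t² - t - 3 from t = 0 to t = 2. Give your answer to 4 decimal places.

18.6667

h = (2 − 0)/6 = 0.333333.
Nodes t₀,…,t₆ = 0, 0.333333, 0.666667, 1, 1.333333, 1.666667, 2.
f(t) = 4t³ + 4t² - t - 3: f₀=-3, f₁=-2.740741, f₂=-0.703704, f₃=4, f₄=12.259259, f₅=24.962963, f₆=43.
(3h/8)·[f₀ + 3f₁ + 3f₂ + 2f₃ + 3f₄ + 3f₅ + f₆] = 0.125·(149.333333) = 18.6667.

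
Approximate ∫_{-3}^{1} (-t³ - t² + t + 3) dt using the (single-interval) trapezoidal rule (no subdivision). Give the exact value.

T = (b−a)/2 · [f(-3) + f(1)] = 2·[18 + 2] = 40.

40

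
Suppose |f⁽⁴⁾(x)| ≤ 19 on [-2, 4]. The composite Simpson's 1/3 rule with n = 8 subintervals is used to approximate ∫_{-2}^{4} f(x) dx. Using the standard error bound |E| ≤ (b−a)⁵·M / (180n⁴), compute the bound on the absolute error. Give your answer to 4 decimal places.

0.2004

|E| ≤ (6)⁵·19 / (180·8⁴) = 147744/737280 = 0.2004.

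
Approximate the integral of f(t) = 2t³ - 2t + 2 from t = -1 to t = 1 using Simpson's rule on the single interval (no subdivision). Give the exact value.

4

S = (b−a)/6 · [f(-1) + 4f(0) + f(1)] = 0.333333·[2 + 4·2 + 2] = 4.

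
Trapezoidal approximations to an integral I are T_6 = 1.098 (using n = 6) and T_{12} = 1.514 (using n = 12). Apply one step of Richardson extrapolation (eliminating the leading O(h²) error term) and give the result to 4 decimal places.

R = (4·T_{12} − T_6) / 3 = (4·1.514 − 1.098)/3 = (4.958)/3 = 1.6527.

1.6527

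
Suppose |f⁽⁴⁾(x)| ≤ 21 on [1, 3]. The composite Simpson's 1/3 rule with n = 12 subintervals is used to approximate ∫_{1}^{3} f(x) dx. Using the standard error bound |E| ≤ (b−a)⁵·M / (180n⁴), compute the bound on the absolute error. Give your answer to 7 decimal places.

|E| ≤ (2)⁵·21 / (180·12⁴) = 672/3732480 = 0.0001800.

0.0001800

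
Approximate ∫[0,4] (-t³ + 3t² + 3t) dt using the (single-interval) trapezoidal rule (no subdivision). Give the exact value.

-8

T = (b−a)/2 · [f(0) + f(4)] = 2·[0 + (-4)] = -8.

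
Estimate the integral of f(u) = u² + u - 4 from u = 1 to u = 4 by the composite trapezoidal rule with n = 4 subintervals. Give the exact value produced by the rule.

16.78125

h = (4 − 1)/4 = 0.75.
Nodes u₀,…,u₄ = 1, 1.75, 2.5, 3.25, 4.
f(u) = u² + u - 4: f₀=-2, f₁=0.8125, f₂=4.75, f₃=9.8125, f₄=16.
(h/2)·[f₀ + 2f₁ + 2f₂ + 2f₃ + f₄] = 0.375·(44.75) = 16.78125.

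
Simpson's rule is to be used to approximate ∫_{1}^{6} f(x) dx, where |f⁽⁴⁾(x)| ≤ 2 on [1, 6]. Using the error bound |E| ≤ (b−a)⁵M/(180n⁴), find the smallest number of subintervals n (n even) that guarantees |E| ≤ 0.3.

4

Need 6250/(180n⁴) ≤ 0.3.
n⁴ ≥ 6250/(180·0.3) = 115.741 ⇒ n ≥ 3.2800, so the smallest even n is 4. (n must be even for Simpson's rule.)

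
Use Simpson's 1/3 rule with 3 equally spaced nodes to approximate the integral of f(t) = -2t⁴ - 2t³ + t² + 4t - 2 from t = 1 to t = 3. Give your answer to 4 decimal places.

h = (3 − 1)/2 = 1.
Nodes t₀,…,t₂ = 1, 2, 3.
f(t) = -2t⁴ - 2t³ + t² + 4t - 2: f₀=-1, f₁=-38, f₂=-197.
(h/3)·[f₀ + 4f₁ + f₂] = 0.333333·(-350) = -116.6667.

-116.6667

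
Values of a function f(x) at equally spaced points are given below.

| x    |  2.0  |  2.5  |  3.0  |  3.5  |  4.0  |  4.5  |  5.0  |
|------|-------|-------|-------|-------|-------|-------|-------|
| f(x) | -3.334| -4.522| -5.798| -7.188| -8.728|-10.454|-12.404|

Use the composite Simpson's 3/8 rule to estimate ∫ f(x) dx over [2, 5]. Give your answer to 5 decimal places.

-22.24125

h = 0.5, n = 6.
(3h/8)·[y₀ + 3y₁ + 3y₂ + 2y₃ + 3y₄ + 3y₅ + y₆] = 0.1875·(-118.620) = -22.24125.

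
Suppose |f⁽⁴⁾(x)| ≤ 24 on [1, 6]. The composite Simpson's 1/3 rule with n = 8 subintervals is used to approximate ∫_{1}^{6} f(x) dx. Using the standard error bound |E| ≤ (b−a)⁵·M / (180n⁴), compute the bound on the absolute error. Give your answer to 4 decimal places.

|E| ≤ (5)⁵·24 / (180·8⁴) = 75000/737280 = 0.1017.

0.1017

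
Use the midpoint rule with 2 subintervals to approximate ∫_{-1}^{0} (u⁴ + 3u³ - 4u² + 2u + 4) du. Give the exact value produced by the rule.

1.25390625

h = (0 − (-1))/2 = 0.5.
Midpoints m₁,…,m₂ = -0.75, -0.25.
f(m₁)=-0.69921875, f(m₂)=3.20703125.
h·[f(m₁) + f(m₂)] = 0.5·(2.5078125) = 1.25390625.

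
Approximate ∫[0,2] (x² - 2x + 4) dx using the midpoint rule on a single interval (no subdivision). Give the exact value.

M = (b−a)·f(1) = 2·(3) = 6.

6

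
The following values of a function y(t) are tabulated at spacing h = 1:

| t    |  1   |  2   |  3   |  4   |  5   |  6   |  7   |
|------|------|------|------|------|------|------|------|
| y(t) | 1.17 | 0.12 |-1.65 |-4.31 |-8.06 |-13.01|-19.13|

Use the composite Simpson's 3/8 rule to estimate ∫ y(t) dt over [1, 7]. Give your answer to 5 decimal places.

h = 1, n = 6.
(3h/8)·[y₀ + 3y₁ + 3y₂ + 2y₃ + 3y₄ + 3y₅ + y₆] = 0.375·(-94.38) = -35.39250.

-35.39250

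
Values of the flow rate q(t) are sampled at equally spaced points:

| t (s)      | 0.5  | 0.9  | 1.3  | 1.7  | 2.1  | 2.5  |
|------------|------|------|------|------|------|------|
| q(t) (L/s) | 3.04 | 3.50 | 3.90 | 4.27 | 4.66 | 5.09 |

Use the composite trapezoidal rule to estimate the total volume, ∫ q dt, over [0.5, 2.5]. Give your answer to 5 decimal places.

h = 0.4, n = 5.
(h/2)·[y₀ + 2y₁ + 2y₂ + 2y₃ + 2y₄ + y₅] = 0.2·(40.79) = 8.15800.

8.15800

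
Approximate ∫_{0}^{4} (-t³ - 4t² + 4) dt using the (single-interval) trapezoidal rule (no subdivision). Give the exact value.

-240

T = (b−a)/2 · [f(0) + f(4)] = 2·[4 + (-124)] = -240.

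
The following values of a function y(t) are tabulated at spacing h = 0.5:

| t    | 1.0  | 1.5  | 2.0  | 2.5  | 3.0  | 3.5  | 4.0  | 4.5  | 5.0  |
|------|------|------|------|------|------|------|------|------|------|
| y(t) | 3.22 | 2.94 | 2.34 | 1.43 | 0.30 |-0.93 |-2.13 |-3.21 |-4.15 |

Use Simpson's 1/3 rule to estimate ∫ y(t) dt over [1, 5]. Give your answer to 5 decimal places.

h = 0.5, n = 8.
(h/3)·[y₀ + 4y₁ + 2y₂ + 4y₃ + 2y₄ + 4y₅ + 2y₆ + 4y₇ + y₈] = 0.166667·(1.01) = 0.16833.

0.16833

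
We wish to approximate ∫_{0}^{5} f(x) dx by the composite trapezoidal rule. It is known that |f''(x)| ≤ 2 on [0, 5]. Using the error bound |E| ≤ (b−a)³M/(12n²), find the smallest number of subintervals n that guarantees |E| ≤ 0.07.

18

Need 250/(12n²) ≤ 0.07.
n² ≥ 250/(12·0.07) = 297.619 ⇒ n ≥ 17.2516, so the smallest n is 18.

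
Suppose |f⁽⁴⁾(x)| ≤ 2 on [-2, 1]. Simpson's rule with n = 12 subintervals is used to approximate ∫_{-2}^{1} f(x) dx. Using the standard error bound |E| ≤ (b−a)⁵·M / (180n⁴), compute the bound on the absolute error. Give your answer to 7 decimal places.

0.0001302

|E| ≤ (3)⁵·2 / (180·12⁴) = 486/3732480 = 0.0001302.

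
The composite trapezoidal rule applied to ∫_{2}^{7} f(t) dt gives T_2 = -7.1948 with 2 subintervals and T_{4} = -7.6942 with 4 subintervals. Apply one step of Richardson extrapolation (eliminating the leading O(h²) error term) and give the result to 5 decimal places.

R = (4·T_{4} − T_2) / 3 = (4·(-7.6942) − (-7.1948))/3 = (-23.5820)/3 = -7.86067.

-7.86067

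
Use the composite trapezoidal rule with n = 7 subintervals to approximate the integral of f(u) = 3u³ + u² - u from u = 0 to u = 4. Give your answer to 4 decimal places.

h = (4 − 0)/7 = 0.571429.
Nodes u₀,…,u₇ = 0, 0.571429, 1.142857, 1.714286, 2.285714, 2.857143, 3.428571, 4.
f(u) = 3u³ + u² - u: f₀=0, f₁=0.314869, f₂=4.641399, f₃=16.338192, f₄=38.763848, f₅=75.276968, f₆=129.236152, f₇=204.
(h/2)·[f₀ + 2f₁ + 2f₂ + 2f₃ + 2f₄ + 2f₅ + 2f₆ + f₇] = 0.285714·(733.142857) = 209.4694.

209.4694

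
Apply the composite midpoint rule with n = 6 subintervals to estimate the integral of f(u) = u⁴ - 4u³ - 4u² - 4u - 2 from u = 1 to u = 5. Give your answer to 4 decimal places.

h = (5 − 1)/6 = 0.666667.
Midpoints m₁,…,m₆ = 1.333333, 2, 2.666667, 3.333333, 4, 4.666667.
f(m₁)=-20.765432, f(m₂)=-42, f(m₃)=-66.395062, f(m₄)=-84.469136, f(m₅)=-82, f(m₆)=-40.024691.
h·[f(m₁) + f(m₂) + f(m₃) + f(m₄) + f(m₅) + f(m₆)] = 0.666667·(-335.654321) = -223.7695.

-223.7695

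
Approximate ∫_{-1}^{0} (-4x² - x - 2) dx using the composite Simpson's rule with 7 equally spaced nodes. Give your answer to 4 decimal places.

-2.8333

h = (0 − (-1))/6 = 0.166667.
Nodes x₀,…,x₆ = -1, -0.833333, -0.666667, -0.5, -0.333333, -0.166667, 0.
f(x) = -4x² - x - 2: f₀=-5, f₁=-3.944444, f₂=-3.111111, f₃=-2.5, f₄=-2.111111, f₅=-1.944444, f₆=-2.
(h/3)·[f₀ + 4f₁ + 2f₂ + 4f₃ + 2f₄ + 4f₅ + f₆] = 0.055556·(-51) = -2.8333.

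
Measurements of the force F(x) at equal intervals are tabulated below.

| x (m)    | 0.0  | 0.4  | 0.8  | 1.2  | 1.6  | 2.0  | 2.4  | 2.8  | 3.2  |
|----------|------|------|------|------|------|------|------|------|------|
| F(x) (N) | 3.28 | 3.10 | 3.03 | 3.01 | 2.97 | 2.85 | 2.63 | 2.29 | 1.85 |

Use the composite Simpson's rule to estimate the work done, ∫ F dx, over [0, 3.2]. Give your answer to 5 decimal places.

h = 0.4, n = 8.
(h/3)·[y₀ + 4y₁ + 2y₂ + 4y₃ + 2y₄ + 4y₅ + 2y₆ + 4y₇ + y₈] = 0.133333·(67.39) = 8.98533.

8.98533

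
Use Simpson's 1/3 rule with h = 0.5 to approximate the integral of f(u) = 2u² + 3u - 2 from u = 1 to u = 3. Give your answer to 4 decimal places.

h = (3 − 1)/4 = 0.5.
Nodes u₀,…,u₄ = 1, 1.5, 2, 2.5, 3.
f(u) = 2u² + 3u - 2: f₀=3, f₁=7, f₂=12, f₃=18, f₄=25.
(h/3)·[f₀ + 4f₁ + 2f₂ + 4f₃ + f₄] = 0.166667·(152) = 25.3333.

25.3333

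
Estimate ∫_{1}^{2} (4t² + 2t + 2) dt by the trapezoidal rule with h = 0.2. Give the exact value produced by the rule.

h = (2 − 1)/5 = 0.2.
Nodes t₀,…,t₅ = 1, 1.2, 1.4, 1.6, 1.8, 2.
f(t) = 4t² + 2t + 2: f₀=8, f₁=10.16, f₂=12.64, f₃=15.44, f₄=18.56, f₅=22.
(h/2)·[f₀ + 2f₁ + 2f₂ + 2f₃ + 2f₄ + f₅] = 0.1·(143.6) = 14.36.

14.36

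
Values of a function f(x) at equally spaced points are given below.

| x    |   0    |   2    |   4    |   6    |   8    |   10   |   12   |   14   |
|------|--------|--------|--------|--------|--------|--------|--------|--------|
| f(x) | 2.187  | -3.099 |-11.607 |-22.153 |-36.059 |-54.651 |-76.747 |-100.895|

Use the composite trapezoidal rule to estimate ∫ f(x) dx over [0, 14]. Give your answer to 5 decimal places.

-507.34000

h = 2, n = 7.
(h/2)·[y₀ + 2y₁ + 2y₂ + 2y₃ + 2y₄ + 2y₅ + 2y₆ + y₇] = 1·(-507.340) = -507.34000.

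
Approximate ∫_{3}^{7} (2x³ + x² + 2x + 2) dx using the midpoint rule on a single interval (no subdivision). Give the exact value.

1148

M = (b−a)·f(5) = 4·(287) = 1148.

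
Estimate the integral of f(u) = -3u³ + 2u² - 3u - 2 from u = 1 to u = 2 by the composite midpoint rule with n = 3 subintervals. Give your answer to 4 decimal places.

-12.9769

h = (2 − 1)/3 = 0.333333.
Midpoints m₁,…,m₃ = 1.166667, 1.5, 1.833333.
f(m₁)=-7.541667, f(m₂)=-12.125, f(m₃)=-19.263889.
h·[f(m₁) + f(m₂) + f(m₃)] = 0.333333·(-38.930556) = -12.9769.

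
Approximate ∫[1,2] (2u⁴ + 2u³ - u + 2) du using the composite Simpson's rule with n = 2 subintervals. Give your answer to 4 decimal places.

20.4167

h = (2 − 1)/2 = 0.5.
Nodes u₀,…,u₂ = 1, 1.5, 2.
f(u) = 2u⁴ + 2u³ - u + 2: f₀=5, f₁=17.375, f₂=48.
(h/3)·[f₀ + 4f₁ + f₂] = 0.166667·(122.5) = 20.4167.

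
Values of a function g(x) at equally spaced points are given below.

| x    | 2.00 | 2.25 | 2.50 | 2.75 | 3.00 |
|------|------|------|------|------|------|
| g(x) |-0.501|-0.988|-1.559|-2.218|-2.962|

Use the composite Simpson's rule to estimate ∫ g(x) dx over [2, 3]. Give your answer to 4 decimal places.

-1.6171

h = 0.25, n = 4.
(h/3)·[y₀ + 4y₁ + 2y₂ + 4y₃ + y₄] = 0.083333·(-19.405) = -1.6171.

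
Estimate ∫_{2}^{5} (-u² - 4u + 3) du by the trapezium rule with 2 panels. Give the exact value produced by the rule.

h = (5 − 2)/2 = 1.5.
Nodes u₀,…,u₂ = 2, 3.5, 5.
f(u) = -u² - 4u + 3: f₀=-9, f₁=-23.25, f₂=-42.
(h/2)·[f₀ + 2f₁ + f₂] = 0.75·(-97.5) = -73.125.

-73.125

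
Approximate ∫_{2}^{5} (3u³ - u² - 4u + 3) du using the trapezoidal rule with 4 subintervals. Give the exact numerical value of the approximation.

h = (5 − 2)/4 = 0.75.
Nodes u₀,…,u₄ = 2, 2.75, 3.5, 4.25, 5.
f(u) = 3u³ - u² - 4u + 3: f₀=15, f₁=46.828125, f₂=105.375, f₃=198.234375, f₄=333.
(h/2)·[f₀ + 2f₁ + 2f₂ + 2f₃ + f₄] = 0.375·(1048.875) = 393.328125.

393.328125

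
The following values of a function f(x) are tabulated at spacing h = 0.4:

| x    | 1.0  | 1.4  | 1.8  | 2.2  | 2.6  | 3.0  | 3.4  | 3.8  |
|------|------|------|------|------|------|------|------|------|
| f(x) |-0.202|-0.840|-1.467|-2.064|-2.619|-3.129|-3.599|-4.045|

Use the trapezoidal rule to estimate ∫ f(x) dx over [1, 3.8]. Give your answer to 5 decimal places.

h = 0.4, n = 7.
(h/2)·[y₀ + 2y₁ + 2y₂ + 2y₃ + 2y₄ + 2y₅ + 2y₆ + y₇] = 0.2·(-31.683) = -6.33660.

-6.33660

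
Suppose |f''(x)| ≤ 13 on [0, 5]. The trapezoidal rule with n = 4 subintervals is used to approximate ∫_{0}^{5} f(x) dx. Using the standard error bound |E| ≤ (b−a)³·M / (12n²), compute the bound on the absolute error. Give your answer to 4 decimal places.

|E| ≤ (5)³·13 / (12·4²) = 1625/192 = 8.4635.

8.4635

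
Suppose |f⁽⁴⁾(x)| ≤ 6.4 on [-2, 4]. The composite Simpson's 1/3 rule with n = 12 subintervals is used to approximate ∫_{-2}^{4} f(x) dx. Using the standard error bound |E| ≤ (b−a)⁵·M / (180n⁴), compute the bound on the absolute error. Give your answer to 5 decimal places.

|E| ≤ (6)⁵·6.4 / (180·12⁴) = 49766.4/3732480 = 0.01333.

0.01333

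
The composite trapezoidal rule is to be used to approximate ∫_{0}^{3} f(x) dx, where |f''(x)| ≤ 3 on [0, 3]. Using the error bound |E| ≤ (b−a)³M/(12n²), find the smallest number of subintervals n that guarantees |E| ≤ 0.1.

Need 81/(12n²) ≤ 0.1.
n² ≥ 81/(12·0.1) = 67.5 ⇒ n ≥ 8.2158, so the smallest n is 9.

9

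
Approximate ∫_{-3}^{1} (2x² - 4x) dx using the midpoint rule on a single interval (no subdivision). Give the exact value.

M = (b−a)·f(-1) = 4·(6) = 24.

24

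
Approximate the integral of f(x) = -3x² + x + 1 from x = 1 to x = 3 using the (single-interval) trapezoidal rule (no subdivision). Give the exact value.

-24

T = (b−a)/2 · [f(1) + f(3)] = 1·[(-1) + (-23)] = -24.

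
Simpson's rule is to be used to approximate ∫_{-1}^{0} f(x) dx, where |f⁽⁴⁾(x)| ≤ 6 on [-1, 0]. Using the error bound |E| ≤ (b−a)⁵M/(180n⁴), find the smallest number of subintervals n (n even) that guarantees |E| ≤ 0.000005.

Need 6/(180n⁴) ≤ 0.000005.
n⁴ ≥ 6/(180·0.000005) = 6666.67 ⇒ n ≥ 9.0360, so the smallest even n is 10. (n must be even for Simpson's rule.)

10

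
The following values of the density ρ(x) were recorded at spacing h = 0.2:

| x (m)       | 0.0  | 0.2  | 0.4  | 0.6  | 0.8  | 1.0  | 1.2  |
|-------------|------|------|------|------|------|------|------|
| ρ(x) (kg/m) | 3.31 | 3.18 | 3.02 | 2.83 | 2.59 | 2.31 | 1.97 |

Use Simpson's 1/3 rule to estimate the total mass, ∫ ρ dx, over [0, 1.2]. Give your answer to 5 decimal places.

h = 0.2, n = 6.
(h/3)·[y₀ + 4y₁ + 2y₂ + 4y₃ + 2y₄ + 4y₅ + y₆] = 0.066667·(49.78) = 3.31867.

3.31867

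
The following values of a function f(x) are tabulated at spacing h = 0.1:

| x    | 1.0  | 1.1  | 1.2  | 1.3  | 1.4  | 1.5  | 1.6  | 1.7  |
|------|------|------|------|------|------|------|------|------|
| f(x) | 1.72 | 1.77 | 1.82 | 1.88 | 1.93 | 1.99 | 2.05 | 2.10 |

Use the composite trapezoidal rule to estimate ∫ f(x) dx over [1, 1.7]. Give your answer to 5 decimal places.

1.33500

h = 0.1, n = 7.
(h/2)·[y₀ + 2y₁ + 2y₂ + 2y₃ + 2y₄ + 2y₅ + 2y₆ + y₇] = 0.05·(26.70) = 1.33500.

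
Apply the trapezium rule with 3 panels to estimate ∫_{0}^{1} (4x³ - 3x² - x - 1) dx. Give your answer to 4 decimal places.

-1.4444

h = (1 − 0)/3 = 0.333333.
Nodes x₀,…,x₃ = 0, 0.333333, 0.666667, 1.
f(x) = 4x³ - 3x² - x - 1: f₀=-1, f₁=-1.518519, f₂=-1.814815, f₃=-1.
(h/2)·[f₀ + 2f₁ + 2f₂ + f₃] = 0.166667·(-8.666667) = -1.4444.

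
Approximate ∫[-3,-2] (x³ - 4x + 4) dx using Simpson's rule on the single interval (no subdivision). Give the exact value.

-2.25

S = (b−a)/6 · [f(-3) + 4f(-2.5) + f(-2)] = 0.166667·[(-11) + 4·(-1.625) + 4] = -2.25.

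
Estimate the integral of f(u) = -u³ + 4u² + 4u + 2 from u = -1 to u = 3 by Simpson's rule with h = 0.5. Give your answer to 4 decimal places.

41.3333

h = (3 − (-1))/8 = 0.5.
Nodes u₀,…,u₈ = -1, -0.5, 0, 0.5, 1, 1.5, 2, 2.5, 3.
f(u) = -u³ + 4u² + 4u + 2: f₀=3, f₁=1.125, f₂=2, f₃=4.875, f₄=9, f₅=13.625, f₆=18, f₇=21.375, f₈=23.
(h/3)·[f₀ + 4f₁ + 2f₂ + 4f₃ + 2f₄ + 4f₅ + 2f₆ + 4f₇ + f₈] = 0.166667·(248) = 41.3333.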